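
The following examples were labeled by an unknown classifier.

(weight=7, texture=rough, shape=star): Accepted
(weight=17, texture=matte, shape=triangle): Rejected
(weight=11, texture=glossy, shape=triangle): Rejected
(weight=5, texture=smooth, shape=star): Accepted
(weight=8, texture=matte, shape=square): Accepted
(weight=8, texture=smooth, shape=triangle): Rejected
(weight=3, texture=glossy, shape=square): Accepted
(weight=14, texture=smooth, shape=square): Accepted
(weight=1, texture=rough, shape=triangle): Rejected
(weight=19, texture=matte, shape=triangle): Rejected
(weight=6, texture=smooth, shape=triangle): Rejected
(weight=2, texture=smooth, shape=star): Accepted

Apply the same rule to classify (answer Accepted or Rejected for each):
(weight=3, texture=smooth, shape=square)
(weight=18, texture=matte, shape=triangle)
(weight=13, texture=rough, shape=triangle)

Accepted, Rejected, Rejected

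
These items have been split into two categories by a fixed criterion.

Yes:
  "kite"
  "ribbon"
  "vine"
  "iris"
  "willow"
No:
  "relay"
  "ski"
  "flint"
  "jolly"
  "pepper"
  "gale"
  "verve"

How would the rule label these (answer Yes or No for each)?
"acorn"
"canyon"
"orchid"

The rule appears to be: even length AND contains 'i'.
No: "acorn", since length 5, no 'i'. No: "canyon", since length 6, no 'i'. Yes: "orchid", since length 6, has 'i'.

No, No, Yes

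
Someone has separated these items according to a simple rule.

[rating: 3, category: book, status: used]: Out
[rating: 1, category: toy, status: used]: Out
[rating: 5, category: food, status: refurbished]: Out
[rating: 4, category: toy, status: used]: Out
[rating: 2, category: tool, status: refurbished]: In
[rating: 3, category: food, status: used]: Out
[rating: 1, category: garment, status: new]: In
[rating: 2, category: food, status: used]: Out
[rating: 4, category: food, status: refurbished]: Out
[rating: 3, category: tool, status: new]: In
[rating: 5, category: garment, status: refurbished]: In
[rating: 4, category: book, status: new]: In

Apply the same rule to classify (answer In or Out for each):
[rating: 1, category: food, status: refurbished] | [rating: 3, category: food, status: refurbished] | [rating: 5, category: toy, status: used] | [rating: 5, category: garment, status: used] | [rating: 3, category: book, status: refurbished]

Out, Out, Out, Out, In

The pattern is that an item is 'In' exactly when: category is not food AND status is not used.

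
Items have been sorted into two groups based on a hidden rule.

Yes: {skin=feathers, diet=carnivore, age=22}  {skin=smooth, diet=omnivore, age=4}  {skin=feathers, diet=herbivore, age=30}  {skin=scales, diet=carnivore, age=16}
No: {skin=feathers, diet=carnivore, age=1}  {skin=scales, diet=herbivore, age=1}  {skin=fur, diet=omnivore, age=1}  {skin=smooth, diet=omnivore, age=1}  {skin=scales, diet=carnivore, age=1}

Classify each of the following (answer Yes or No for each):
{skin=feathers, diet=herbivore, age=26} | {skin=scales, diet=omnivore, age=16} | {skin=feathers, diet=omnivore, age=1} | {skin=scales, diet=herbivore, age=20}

Yes, Yes, No, Yes

All 'Yes' examples share one property — age ≥ 4 — and every 'No' example lacks it.
{skin=feathers, diet=herbivore, age=26} — age = 26, hence Yes. {skin=scales, diet=omnivore, age=16} — age = 16, hence Yes. {skin=feathers, diet=omnivore, age=1} — age = 1, hence No. {skin=scales, diet=herbivore, age=20} — age = 20, hence Yes.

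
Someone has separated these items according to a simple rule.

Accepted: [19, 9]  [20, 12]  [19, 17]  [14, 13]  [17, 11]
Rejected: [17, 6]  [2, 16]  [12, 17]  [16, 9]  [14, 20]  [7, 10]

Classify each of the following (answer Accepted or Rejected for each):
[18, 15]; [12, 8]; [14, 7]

The distinguishing property — first > second AND sum ≥ 27 — holds for all the 'Accepted' cases and none of the 'Rejected' cases.
Accepted: [18, 15], since 18 > 15, 18+15 = 33.
Rejected: [12, 8], since 12 > 8, 12+8 = 20.
Rejected: [14, 7], since 14 > 7, 14+7 = 21.

Accepted, Rejected, Rejected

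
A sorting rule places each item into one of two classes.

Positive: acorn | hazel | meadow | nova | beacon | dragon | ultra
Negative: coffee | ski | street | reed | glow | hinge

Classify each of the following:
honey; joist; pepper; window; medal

The simplest hypothesis consistent with all the labels is: contains 'a'.

Negative, Negative, Negative, Negative, Positive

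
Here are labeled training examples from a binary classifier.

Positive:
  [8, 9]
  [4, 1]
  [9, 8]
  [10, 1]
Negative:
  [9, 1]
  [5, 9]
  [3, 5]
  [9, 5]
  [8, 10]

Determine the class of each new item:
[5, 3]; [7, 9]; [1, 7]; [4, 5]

The classifier is using: sum is odd.
[5, 3]: 5+3 = 8, lacks this property → Negative. [7, 9]: 7+9 = 16, lacks this property → Negative. [1, 7]: 1+7 = 8, lacks this property → Negative. [4, 5]: 4+5 = 9, passes → Positive.

Negative, Negative, Negative, Positive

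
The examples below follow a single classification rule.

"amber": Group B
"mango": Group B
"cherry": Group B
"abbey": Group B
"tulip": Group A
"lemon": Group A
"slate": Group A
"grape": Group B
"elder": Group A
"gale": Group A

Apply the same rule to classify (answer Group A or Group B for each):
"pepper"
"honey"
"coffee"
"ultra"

Checking candidate rules against both groups, what survives is: contains 'l'.
"pepper" — no 'l', hence Group B. "honey" — no 'l', hence Group B. "coffee" — no 'l', hence Group B. "ultra" — has 'l', hence Group A.

Group B, Group B, Group B, Group A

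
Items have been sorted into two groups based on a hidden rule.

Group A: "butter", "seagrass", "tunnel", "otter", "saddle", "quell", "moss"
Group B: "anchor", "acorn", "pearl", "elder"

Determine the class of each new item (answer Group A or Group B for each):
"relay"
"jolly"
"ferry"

The common property of the 'Group A' items is: has a double letter. No 'Group B' item has it.
Group B: "relay", since no doubled letter. Group A: "jolly", since 'll' doubled. Group A: "ferry", since 'rr' doubled.

Group B, Group A, Group A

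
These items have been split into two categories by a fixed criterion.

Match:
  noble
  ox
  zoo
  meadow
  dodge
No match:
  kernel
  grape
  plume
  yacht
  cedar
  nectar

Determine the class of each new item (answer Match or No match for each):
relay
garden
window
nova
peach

The simplest hypothesis consistent with all the labels is: contains 'o'.
relay → no 'o' → No match.
garden → no 'o' → No match.
window → has 'o' → Match.
nova → has 'o' → Match.
peach → no 'o' → No match.

No match, No match, Match, Match, No match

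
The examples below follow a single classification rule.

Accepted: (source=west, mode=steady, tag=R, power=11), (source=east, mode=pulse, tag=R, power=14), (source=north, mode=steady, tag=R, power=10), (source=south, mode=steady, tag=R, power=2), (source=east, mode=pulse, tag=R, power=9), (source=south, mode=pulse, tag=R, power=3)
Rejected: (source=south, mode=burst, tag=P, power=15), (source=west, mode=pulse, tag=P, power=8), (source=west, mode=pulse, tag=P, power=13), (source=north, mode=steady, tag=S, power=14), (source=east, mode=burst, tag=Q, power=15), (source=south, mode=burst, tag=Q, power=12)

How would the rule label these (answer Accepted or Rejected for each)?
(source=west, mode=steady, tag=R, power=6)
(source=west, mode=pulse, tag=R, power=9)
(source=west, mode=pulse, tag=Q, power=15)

Accepted, Accepted, Rejected

Every 'Accepted' example satisfies: tag is R. None of the 'Rejected' examples do.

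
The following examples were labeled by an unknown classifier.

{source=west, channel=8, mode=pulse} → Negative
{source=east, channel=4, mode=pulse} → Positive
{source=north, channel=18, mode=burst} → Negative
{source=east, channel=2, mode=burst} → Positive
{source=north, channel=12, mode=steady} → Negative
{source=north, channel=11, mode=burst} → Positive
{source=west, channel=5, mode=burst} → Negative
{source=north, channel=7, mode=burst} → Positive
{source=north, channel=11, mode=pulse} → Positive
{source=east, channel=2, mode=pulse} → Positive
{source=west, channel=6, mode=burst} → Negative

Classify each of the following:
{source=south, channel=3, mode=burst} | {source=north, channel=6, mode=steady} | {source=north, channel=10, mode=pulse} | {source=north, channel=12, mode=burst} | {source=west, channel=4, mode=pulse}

The classifier is using: source is not west AND channel ≤ 11.
Positive: {source=south, channel=3, mode=burst}, since source is south, channel = 3. Positive: {source=north, channel=6, mode=steady}, since source is north, channel = 6. Positive: {source=north, channel=10, mode=pulse}, since source is north, channel = 10. Negative: {source=north, channel=12, mode=burst}, since source is north, channel = 12. Negative: {source=west, channel=4, mode=pulse}, since source is west, channel = 4.

Positive, Positive, Positive, Negative, Negative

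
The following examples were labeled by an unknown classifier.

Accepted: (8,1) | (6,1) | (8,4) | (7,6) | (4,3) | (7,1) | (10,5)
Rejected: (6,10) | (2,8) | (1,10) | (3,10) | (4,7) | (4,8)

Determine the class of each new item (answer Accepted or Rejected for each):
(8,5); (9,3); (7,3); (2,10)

The distinguishing property — first > second — holds for all the 'Accepted' cases and none of the 'Rejected' cases.

Accepted, Accepted, Accepted, Rejected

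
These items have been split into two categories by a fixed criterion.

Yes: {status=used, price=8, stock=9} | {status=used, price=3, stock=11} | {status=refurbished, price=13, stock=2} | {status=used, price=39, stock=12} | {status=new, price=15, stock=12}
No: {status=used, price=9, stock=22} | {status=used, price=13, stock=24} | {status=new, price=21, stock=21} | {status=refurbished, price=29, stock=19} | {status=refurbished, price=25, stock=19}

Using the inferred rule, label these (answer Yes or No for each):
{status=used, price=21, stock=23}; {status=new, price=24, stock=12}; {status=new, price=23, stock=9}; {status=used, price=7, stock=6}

No, Yes, Yes, Yes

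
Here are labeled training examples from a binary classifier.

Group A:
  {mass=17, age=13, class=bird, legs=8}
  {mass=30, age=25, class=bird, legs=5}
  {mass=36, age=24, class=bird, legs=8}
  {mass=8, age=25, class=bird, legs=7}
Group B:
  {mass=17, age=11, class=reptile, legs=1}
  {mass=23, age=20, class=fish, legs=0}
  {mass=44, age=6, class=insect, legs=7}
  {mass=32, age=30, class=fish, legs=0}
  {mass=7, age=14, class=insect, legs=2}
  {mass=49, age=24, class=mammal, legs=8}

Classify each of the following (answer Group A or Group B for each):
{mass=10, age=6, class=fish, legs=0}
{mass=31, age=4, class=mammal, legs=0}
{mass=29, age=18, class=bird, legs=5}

Comparing the two groups points to one rule — class is bird.
{mass=10, age=6, class=fish, legs=0}: Group B (class is fish). {mass=31, age=4, class=mammal, legs=0}: Group B (class is mammal). {mass=29, age=18, class=bird, legs=5}: Group A (class is bird).

Group B, Group B, Group A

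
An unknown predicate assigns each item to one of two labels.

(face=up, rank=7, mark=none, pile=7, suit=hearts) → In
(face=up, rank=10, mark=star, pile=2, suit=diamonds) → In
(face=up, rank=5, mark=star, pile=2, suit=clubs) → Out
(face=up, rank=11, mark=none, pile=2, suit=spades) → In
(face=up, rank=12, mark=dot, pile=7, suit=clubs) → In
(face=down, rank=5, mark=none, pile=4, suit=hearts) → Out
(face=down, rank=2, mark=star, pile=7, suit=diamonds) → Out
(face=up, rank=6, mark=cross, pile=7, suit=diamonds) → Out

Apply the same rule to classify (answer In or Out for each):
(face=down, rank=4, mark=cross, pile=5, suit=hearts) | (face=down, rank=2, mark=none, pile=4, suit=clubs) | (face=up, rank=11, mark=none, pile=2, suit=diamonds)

Out, Out, In

'In' ⟺ rank ≥ 7.
(face=down, rank=4, mark=cross, pile=5, suit=hearts) → rank = 4 → Out. (face=down, rank=2, mark=none, pile=4, suit=clubs) → rank = 2 → Out. (face=up, rank=11, mark=none, pile=2, suit=diamonds) → rank = 11 → In.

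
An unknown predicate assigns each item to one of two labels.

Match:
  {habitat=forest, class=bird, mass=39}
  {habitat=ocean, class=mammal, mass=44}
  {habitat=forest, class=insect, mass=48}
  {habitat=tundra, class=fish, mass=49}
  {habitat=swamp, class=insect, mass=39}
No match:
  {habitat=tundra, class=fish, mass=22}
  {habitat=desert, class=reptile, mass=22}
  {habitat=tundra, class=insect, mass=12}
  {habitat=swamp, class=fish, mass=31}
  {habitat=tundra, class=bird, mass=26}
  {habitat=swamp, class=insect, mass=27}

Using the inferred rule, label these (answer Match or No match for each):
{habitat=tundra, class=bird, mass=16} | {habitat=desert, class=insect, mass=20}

A rule that fits every label: mass ≥ 39 — true of each 'Match' example, false of each 'No match' one.

No match, No match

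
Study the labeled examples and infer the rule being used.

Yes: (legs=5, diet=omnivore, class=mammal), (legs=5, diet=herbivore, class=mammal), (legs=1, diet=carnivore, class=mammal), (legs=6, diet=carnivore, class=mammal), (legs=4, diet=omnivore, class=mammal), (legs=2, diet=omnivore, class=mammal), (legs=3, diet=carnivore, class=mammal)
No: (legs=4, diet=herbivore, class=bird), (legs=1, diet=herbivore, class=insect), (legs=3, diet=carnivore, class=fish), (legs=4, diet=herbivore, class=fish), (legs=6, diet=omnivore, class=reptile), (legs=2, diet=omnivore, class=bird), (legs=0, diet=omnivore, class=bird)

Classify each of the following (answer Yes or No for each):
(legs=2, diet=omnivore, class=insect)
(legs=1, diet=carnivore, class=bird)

No, No

Every 'Yes' example satisfies: class is mammal. None of the 'No' examples do.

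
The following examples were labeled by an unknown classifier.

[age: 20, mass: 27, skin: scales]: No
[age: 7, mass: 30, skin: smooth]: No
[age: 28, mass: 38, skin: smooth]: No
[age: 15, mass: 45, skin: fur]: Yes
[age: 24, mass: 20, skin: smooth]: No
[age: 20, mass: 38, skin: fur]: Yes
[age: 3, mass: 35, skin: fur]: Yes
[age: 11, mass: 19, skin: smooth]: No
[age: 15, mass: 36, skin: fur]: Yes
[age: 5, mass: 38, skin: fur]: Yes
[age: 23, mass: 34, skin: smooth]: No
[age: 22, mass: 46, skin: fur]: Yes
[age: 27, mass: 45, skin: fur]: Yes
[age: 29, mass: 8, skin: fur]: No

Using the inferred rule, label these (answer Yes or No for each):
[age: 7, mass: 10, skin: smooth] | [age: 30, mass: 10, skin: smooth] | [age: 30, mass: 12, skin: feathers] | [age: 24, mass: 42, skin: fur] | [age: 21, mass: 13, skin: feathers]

The simplest hypothesis consistent with all the labels is: skin is fur AND age ≤ 27.

No, No, No, Yes, No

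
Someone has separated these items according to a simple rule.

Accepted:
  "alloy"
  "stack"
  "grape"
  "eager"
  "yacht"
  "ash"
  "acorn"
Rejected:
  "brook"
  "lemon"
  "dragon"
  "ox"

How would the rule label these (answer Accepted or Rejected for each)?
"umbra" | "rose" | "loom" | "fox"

All 'Accepted' examples share one property — odd length AND contains 'a' — and every 'Rejected' example lacks it.
"umbra" → length 5, has 'a' → Accepted. "rose" → length 4, no 'a' → Rejected. "loom" → length 4, no 'a' → Rejected. "fox" → length 3, no 'a' → Rejected.

Accepted, Rejected, Rejected, Rejected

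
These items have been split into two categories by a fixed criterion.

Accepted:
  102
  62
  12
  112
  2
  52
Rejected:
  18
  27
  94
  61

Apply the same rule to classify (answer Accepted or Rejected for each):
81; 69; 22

Rejected, Rejected, Accepted

The classifier is using: ends in digit 2.
81 — last digit 1, hence Rejected. 69 — last digit 9, hence Rejected. 22 — last digit 2, hence Accepted.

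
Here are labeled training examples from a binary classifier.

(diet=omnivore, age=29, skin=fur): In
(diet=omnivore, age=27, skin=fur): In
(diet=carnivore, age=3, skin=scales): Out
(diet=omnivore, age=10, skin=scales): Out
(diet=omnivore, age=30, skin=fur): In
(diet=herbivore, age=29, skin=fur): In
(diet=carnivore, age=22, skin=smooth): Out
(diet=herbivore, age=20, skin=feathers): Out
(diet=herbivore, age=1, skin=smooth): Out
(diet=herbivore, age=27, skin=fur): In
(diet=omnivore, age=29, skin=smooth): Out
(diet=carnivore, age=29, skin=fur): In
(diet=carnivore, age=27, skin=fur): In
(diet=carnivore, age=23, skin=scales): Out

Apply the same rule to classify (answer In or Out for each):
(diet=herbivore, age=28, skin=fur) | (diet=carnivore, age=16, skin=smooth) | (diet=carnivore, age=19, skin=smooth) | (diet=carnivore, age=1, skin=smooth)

In, Out, Out, Out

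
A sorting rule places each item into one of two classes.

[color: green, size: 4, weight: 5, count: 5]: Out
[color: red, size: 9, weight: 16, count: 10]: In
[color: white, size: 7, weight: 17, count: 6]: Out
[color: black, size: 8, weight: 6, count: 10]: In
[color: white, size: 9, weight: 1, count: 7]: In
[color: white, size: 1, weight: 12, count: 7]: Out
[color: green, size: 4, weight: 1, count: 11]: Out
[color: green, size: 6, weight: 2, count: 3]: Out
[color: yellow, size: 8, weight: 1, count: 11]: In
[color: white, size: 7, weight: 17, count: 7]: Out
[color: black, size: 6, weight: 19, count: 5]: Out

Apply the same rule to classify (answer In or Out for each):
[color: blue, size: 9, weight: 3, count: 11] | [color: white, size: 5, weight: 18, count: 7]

A rule that fits every label: size ≥ 8 — true of each 'In' example, false of each 'Out' one.
[color: blue, size: 9, weight: 3, count: 11] → size = 9 → In. [color: white, size: 5, weight: 18, count: 7] → size = 5 → Out.

In, Out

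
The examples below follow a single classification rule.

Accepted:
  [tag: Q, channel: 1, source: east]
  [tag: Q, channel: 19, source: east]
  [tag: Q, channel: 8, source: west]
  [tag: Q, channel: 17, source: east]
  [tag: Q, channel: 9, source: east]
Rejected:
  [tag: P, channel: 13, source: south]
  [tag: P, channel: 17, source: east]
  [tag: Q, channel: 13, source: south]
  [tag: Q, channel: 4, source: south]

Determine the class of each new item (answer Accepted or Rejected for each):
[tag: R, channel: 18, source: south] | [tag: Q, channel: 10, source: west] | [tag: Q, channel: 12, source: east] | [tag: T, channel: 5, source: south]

Rejected, Accepted, Accepted, Rejected

One predicate separates the groups cleanly: source is not south AND tag is Q.
Rejected: [tag: R, channel: 18, source: south], since source is south, tag is R. Accepted: [tag: Q, channel: 10, source: west], since source is west, tag is Q. Accepted: [tag: Q, channel: 12, source: east], since source is east, tag is Q. Rejected: [tag: T, channel: 5, source: south], since source is south, tag is T.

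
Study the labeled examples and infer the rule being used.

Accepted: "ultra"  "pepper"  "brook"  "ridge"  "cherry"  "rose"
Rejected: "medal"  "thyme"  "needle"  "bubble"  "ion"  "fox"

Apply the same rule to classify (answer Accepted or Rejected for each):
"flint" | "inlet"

Rejected, Rejected

One predicate separates the groups cleanly: contains 'r'.
"flint" → no 'r' → Rejected.
"inlet" → no 'r' → Rejected.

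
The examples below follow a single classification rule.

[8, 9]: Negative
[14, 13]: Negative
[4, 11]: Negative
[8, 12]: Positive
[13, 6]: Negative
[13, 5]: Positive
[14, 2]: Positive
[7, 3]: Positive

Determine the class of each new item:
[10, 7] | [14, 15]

The pattern is that an item is 'Positive' exactly when: sum is even.
[10, 7] → 10+7 = 17 → Negative. [14, 15] → 14+15 = 29 → Negative.

Negative, Negative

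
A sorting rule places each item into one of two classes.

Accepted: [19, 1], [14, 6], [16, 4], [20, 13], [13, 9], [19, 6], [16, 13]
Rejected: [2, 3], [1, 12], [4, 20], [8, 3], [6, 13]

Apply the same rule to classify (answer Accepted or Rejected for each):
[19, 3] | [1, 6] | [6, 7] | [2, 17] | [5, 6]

The distinguishing property — first ≥ 9 — holds for all the 'Accepted' cases and none of the 'Rejected' cases.
[19, 3]: Accepted (first 19). [1, 6]: Rejected (first 1). [6, 7]: Rejected (first 6). [2, 17]: Rejected (first 2). [5, 6]: Rejected (first 5).

Accepted, Rejected, Rejected, Rejected, Rejected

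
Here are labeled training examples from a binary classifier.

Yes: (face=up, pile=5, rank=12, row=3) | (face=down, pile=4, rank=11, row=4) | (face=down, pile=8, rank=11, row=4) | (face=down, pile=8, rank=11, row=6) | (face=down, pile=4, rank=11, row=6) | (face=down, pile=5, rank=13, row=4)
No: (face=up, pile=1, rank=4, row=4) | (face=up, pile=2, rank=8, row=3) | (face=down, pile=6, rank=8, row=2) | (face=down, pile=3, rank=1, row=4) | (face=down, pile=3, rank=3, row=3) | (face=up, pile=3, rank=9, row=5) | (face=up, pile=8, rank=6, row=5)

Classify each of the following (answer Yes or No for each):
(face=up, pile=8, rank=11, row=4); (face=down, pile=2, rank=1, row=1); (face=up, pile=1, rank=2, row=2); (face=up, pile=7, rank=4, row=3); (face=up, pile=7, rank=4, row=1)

The pattern is that an item is 'Yes' exactly when: rank ≥ 11.

Yes, No, No, No, No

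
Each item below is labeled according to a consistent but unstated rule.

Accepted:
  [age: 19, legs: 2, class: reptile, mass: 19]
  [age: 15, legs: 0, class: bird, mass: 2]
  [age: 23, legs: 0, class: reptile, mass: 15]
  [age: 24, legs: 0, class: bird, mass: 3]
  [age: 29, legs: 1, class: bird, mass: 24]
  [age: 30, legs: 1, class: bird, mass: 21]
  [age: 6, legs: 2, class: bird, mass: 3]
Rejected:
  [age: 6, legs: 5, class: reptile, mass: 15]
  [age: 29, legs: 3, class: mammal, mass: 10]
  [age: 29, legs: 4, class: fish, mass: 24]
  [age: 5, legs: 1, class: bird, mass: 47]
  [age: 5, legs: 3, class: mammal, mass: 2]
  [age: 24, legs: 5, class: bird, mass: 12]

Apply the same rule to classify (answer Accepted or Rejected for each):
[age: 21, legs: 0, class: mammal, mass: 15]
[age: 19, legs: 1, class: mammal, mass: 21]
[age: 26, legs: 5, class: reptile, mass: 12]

One predicate separates the groups cleanly: age ≥ 6 AND legs ≤ 2.
[age: 21, legs: 0, class: mammal, mass: 15]: Accepted (age = 21, legs = 0).
[age: 19, legs: 1, class: mammal, mass: 21]: Accepted (age = 19, legs = 1).
[age: 26, legs: 5, class: reptile, mass: 12]: Rejected (age = 26, legs = 5).

Accepted, Accepted, Rejected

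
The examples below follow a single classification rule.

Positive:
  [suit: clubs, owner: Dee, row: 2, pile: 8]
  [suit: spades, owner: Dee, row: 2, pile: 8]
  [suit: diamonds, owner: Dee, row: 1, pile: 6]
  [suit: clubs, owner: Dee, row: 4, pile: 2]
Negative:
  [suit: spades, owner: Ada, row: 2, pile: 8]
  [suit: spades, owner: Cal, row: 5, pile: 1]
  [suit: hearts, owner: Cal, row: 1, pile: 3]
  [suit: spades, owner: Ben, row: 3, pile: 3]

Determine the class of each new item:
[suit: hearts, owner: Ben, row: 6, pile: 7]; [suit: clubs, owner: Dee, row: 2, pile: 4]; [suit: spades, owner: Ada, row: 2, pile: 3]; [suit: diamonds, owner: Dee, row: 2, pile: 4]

Negative, Positive, Negative, Positive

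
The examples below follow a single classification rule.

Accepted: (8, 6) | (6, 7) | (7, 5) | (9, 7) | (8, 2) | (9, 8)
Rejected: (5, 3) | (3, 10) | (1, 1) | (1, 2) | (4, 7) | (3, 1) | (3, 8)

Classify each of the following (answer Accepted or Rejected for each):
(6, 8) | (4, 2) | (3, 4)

The rule appears to be: first ≥ 6.
(6, 8): Accepted (first 6).
(4, 2): Rejected (first 4).
(3, 4): Rejected (first 3).

Accepted, Rejected, Rejected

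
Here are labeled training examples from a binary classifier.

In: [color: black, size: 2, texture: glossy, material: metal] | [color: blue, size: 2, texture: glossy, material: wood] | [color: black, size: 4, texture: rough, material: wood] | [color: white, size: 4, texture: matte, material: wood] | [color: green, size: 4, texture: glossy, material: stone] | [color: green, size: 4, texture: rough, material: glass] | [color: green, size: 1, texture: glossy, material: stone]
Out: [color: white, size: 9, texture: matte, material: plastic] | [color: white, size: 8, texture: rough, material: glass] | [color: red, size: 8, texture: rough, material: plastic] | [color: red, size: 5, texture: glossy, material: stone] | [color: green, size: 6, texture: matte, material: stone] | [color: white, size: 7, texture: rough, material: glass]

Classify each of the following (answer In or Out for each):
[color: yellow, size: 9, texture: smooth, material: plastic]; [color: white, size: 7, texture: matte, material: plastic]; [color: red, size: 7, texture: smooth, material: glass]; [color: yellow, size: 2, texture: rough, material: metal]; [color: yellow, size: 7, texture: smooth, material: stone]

Out, Out, Out, In, Out

One predicate separates the groups cleanly: size ≤ 4.
[color: yellow, size: 9, texture: smooth, material: plastic]: size = 9, lacks this property → Out.
[color: white, size: 7, texture: matte, material: plastic]: size = 7, lacks this property → Out.
[color: red, size: 7, texture: smooth, material: glass]: size = 7, lacks this property → Out.
[color: yellow, size: 2, texture: rough, material: metal]: size = 2, checks out → In.
[color: yellow, size: 7, texture: smooth, material: stone]: size = 7, lacks this property → Out.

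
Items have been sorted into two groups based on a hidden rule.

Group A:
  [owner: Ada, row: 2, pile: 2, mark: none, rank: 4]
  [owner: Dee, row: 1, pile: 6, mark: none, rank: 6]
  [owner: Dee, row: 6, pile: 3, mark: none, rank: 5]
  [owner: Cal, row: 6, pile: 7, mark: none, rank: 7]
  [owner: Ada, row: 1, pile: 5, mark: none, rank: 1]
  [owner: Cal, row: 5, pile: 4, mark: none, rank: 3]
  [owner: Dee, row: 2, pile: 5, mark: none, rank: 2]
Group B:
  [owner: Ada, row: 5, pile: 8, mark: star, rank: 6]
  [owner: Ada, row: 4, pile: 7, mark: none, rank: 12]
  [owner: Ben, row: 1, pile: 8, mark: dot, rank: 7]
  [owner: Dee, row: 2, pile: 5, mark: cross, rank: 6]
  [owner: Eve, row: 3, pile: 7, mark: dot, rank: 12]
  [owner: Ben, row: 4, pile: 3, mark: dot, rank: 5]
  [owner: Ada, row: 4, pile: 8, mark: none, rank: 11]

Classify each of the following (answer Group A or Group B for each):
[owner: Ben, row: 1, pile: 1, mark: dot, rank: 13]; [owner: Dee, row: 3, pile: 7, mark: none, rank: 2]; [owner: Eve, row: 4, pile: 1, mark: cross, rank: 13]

Group B, Group A, Group B

All 'Group A' examples share one property — mark is none AND rank ≤ 7 — and every 'Group B' example lacks it.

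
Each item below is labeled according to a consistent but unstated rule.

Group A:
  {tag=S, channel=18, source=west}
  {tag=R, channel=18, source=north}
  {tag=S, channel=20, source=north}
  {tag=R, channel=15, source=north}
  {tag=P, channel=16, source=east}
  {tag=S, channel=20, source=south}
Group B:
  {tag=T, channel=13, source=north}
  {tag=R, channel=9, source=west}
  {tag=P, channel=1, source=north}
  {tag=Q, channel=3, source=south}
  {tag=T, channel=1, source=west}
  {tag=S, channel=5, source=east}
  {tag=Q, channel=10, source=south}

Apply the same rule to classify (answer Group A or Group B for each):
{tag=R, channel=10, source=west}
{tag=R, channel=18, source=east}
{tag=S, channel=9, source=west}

Group B, Group A, Group B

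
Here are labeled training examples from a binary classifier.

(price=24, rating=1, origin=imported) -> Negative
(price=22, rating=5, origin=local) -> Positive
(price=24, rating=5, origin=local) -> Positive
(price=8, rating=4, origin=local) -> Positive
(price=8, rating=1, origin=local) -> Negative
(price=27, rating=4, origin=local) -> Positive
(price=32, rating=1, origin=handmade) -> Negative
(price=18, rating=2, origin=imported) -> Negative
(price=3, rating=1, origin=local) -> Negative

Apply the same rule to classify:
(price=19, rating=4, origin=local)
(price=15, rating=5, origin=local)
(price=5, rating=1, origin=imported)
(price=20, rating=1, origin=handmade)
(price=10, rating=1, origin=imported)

Positive, Positive, Negative, Negative, Negative

A rule that fits every label: rating ≥ 4 — true of each 'Positive' example, false of each 'Negative' one.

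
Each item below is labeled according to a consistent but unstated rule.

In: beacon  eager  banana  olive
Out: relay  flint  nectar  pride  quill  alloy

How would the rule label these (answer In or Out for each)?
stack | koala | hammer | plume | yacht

Out, In, Out, Out, Out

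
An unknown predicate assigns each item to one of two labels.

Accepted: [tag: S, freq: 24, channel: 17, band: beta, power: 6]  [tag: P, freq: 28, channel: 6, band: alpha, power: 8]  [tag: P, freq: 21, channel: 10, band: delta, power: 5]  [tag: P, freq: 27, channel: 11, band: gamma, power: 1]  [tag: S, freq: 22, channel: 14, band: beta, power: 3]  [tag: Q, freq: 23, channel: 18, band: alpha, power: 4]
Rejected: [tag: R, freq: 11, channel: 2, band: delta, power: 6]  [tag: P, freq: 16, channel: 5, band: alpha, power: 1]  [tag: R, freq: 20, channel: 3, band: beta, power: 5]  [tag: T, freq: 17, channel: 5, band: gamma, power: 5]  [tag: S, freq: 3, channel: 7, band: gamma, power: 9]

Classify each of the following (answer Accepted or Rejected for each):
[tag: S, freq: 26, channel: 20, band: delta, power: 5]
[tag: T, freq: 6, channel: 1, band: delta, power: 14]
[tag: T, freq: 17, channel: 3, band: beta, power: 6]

Accepted, Rejected, Rejected

All 'Accepted' examples share one property — freq ≥ 21 — and every 'Rejected' example lacks it.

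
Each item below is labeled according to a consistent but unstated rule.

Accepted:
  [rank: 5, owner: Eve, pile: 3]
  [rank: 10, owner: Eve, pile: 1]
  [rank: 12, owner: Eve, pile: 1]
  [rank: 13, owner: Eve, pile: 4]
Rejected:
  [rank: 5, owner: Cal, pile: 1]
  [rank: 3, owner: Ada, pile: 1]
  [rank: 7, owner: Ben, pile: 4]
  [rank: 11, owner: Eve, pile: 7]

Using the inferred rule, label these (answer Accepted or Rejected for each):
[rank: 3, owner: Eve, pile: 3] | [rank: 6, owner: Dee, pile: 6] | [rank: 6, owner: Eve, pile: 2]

Accepted, Rejected, Accepted

All 'Accepted' examples share one property — owner is Eve AND pile ≤ 4 — and every 'Rejected' example lacks it.
[rank: 3, owner: Eve, pile: 3] — owner is Eve, pile = 3, hence Accepted.
[rank: 6, owner: Dee, pile: 6] — owner is Dee, pile = 6, hence Rejected.
[rank: 6, owner: Eve, pile: 2] — owner is Eve, pile = 2, hence Accepted.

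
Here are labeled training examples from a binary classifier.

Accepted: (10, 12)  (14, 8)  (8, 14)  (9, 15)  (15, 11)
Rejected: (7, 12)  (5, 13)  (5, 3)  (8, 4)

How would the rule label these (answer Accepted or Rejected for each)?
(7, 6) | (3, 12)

'Accepted' ⟺ sum ≥ 22.
(7, 6): 7+6 = 13 — does not fit, so Rejected.
(3, 12): 3+12 = 15 — does not fit, so Rejected.

Rejected, Rejected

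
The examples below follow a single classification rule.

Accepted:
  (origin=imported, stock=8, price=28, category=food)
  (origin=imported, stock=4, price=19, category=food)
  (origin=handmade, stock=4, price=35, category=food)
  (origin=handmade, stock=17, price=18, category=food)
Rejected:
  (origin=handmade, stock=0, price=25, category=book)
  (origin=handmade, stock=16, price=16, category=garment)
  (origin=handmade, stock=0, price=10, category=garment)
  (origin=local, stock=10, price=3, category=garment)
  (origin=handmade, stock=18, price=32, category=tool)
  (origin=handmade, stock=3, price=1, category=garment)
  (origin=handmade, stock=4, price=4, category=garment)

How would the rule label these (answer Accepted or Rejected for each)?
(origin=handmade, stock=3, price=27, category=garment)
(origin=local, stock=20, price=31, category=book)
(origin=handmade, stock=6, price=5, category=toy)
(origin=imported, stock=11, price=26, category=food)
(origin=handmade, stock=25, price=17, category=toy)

One predicate separates the groups cleanly: category is food.
(origin=handmade, stock=3, price=27, category=garment): category is garment, fails this test → Rejected. (origin=local, stock=20, price=31, category=book): category is book, fails this test → Rejected. (origin=handmade, stock=6, price=5, category=toy): category is toy, fails this test → Rejected. (origin=imported, stock=11, price=26, category=food): category is food, satisfies this → Accepted. (origin=handmade, stock=25, price=17, category=toy): category is toy, fails this test → Rejected.

Rejected, Rejected, Rejected, Accepted, Rejected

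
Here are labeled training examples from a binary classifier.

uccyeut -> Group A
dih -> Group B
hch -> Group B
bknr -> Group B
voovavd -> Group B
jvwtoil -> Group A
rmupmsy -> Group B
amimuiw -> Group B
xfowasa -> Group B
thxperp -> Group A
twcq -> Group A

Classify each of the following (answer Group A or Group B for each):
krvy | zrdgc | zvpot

Group B, Group B, Group A

The pattern is that an item is 'Group A' exactly when: contains 't'.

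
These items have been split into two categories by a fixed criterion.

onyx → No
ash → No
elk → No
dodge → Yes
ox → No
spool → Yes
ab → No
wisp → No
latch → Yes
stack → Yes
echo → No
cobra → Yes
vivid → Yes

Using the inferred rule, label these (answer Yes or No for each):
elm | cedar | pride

The classifier is using: length 5.
elm: length 3 — does not satisfy this, so No. cedar: length 5 — fits, so Yes. pride: length 5 — fits, so Yes.

No, Yes, Yes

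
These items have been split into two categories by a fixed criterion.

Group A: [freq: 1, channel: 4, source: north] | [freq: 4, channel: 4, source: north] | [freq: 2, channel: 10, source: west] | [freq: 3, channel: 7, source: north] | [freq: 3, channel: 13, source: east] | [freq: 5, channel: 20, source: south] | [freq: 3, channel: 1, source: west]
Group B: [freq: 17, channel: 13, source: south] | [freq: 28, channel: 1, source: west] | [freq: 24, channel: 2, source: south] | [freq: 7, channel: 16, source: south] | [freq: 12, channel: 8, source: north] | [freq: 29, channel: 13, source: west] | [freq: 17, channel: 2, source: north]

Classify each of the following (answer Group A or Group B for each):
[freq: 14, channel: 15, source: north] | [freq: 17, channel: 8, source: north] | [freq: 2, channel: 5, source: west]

Group B, Group B, Group A

A rule that fits every label: freq ≤ 5 — true of each 'Group A' example, false of each 'Group B' one.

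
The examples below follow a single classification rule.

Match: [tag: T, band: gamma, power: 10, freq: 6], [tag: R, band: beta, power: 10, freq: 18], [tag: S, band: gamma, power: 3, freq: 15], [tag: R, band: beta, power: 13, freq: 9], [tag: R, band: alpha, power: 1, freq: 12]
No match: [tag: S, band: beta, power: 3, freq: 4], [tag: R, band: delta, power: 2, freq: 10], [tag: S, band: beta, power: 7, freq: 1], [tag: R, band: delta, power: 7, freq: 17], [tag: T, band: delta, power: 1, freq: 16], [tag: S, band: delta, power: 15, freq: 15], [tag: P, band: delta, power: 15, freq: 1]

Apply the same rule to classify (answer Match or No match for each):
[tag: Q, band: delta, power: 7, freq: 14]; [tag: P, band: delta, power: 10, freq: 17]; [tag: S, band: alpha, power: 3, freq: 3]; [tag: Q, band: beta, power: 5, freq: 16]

A rule that fits every label: band is not delta AND freq ≥ 6 — true of each 'Match' example, false of each 'No match' one.

No match, No match, No match, Match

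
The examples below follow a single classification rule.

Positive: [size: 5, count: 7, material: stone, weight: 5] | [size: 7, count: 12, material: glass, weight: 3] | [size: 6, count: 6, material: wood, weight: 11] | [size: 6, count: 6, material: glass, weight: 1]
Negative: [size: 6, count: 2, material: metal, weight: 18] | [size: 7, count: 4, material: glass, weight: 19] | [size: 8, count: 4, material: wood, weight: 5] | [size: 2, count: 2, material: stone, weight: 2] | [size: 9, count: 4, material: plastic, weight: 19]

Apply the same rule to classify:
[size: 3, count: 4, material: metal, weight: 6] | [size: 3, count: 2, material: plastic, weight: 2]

Every 'Positive' example satisfies: count ≥ 6. None of the 'Negative' examples do.
[size: 3, count: 4, material: metal, weight: 6] → count = 4 → Negative. [size: 3, count: 2, material: plastic, weight: 2] → count = 2 → Negative.

Negative, Negative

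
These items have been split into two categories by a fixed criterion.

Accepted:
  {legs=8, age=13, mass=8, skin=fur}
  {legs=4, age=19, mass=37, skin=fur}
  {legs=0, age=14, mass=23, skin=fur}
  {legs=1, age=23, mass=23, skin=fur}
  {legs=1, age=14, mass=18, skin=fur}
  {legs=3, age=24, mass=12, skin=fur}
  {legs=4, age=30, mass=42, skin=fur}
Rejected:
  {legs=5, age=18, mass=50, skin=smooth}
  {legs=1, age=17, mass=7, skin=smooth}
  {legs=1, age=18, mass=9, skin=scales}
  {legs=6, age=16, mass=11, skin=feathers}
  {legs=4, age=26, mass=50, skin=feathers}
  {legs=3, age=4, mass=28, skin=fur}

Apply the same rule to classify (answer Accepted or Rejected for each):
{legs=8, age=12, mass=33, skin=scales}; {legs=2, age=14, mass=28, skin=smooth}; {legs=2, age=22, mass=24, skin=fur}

Rejected, Rejected, Accepted

Rule: skin is fur AND age ≥ 13. This holds for each 'Accepted' example and fails for each 'Rejected' one.
{legs=8, age=12, mass=33, skin=scales}: Rejected (skin is scales, age = 12).
{legs=2, age=14, mass=28, skin=smooth}: Rejected (skin is smooth, age = 14).
{legs=2, age=22, mass=24, skin=fur}: Accepted (skin is fur, age = 22).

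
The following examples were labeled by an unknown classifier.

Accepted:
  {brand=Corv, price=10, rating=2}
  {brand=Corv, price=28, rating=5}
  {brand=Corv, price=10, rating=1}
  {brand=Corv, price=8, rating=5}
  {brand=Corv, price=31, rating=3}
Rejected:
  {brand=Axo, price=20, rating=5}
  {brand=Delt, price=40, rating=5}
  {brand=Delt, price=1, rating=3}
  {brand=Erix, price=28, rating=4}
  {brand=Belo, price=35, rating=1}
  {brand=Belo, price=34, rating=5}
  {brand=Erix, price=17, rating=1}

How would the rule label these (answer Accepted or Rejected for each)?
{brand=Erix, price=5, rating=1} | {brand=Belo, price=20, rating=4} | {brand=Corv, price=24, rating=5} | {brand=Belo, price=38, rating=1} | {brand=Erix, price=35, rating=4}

Rejected, Rejected, Accepted, Rejected, Rejected

The classifier is using: brand is Corv.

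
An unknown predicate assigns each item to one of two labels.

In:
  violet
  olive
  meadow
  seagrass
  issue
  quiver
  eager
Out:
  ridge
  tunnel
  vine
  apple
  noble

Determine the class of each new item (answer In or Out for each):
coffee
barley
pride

In, Out, Out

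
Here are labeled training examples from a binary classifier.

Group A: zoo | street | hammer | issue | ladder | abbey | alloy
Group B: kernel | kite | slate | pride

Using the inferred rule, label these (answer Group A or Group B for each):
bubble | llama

Group A, Group A

Rule: has a double letter. This holds for each 'Group A' example and fails for each 'Group B' one.
bubble → 'bb' doubled → Group A. llama → 'll' doubled → Group A.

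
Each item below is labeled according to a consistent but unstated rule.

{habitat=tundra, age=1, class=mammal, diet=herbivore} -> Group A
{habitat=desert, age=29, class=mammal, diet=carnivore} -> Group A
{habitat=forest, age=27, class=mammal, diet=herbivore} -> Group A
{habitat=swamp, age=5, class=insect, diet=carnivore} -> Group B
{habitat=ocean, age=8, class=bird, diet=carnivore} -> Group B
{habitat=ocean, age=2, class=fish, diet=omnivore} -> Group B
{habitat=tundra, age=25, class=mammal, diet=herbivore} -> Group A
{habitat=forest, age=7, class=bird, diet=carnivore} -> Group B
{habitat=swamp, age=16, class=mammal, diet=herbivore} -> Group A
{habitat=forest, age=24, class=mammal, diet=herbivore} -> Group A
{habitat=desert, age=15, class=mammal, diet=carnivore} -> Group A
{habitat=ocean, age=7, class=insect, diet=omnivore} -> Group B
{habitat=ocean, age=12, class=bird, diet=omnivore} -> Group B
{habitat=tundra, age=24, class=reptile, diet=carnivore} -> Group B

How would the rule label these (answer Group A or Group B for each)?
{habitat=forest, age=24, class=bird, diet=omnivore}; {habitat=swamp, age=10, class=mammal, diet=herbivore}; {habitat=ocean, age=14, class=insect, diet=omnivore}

Group B, Group A, Group B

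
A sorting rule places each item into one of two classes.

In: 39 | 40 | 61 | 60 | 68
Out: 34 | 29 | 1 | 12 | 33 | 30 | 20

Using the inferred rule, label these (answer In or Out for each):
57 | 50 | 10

In, In, Out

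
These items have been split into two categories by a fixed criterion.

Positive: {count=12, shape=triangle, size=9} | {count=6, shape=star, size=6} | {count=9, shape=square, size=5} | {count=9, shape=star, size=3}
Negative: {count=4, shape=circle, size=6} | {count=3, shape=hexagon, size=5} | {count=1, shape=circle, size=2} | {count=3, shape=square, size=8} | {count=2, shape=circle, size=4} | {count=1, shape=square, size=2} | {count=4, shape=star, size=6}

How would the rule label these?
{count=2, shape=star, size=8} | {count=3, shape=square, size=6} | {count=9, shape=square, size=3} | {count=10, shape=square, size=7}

A rule that fits every label: count ≥ 6 — true of each 'Positive' example, false of each 'Negative' one.

Negative, Negative, Positive, Positive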